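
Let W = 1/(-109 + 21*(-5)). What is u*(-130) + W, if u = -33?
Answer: 918059/214 ≈ 4290.0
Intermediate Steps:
W = -1/214 (W = 1/(-109 - 105) = 1/(-214) = -1/214 ≈ -0.0046729)
u*(-130) + W = -33*(-130) - 1/214 = 4290 - 1/214 = 918059/214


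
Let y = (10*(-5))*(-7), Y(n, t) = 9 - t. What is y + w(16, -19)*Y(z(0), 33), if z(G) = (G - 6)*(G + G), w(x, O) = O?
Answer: 806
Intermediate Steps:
z(G) = 2*G*(-6 + G) (z(G) = (-6 + G)*(2*G) = 2*G*(-6 + G))
y = 350 (y = -50*(-7) = 350)
y + w(16, -19)*Y(z(0), 33) = 350 - 19*(9 - 1*33) = 350 - 19*(9 - 33) = 350 - 19*(-24) = 350 + 456 = 806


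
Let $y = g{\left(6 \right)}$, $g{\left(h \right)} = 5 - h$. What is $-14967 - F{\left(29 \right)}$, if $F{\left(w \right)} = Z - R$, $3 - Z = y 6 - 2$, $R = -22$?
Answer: $-15000$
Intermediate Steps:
$y = -1$ ($y = 5 - 6 = -1$)
$Z = 11$ ($Z = 3 - \left(\left(-1\right) 6 - 2\right) = 3 - \left(-6 - 2\right) = 3 - -8 = 3 + 8 = 11$)
$F{\left(w \right)} = 33$ ($F{\left(w \right)} = 11 - -22 = 11 + 22 = 33$)
$-14967 - F{\left(29 \right)} = -14967 - 33 = -15000$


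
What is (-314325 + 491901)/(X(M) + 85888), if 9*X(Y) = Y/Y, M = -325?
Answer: 1598184/772993 ≈ 2.0675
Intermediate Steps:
X(Y) = ⅑ (X(Y) = (Y/Y)/9 = (⅑)*1 = ⅑)
(-314325 + 491901)/(X(M) + 85888) = (-314325 + 491901)/(⅑ + 85888) = 177576/(772993/9) = 177576*(9/772993) = 1598184/772993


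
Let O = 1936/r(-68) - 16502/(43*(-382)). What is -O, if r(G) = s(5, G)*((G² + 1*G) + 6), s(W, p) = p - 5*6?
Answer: -918230927/917958797 ≈ -1.0003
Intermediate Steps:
s(W, p) = -30 + p (s(W, p) = p - 30 = -30 + p)
r(G) = (-30 + G)*(6 + G + G²) (r(G) = (-30 + G)*((G² + 1*G) + 6) = (-30 + G)*((G² + G) + 6) = (-30 + G)*((G + G²) + 6) = (-30 + G)*(6 + G + G²))
O = 918230927/917958797 (O = 1936/(((-30 - 68)*(6 - 68 + (-68)²))) - 16502/(43*(-382)) = 1936/((-98*(6 - 68 + 4624))) - 16502/(-16426) = 1936/((-98*4562)) - 16502*(-1/16426) = 1936/(-447076) + 8251/8213 = 1936*(-1/447076) + 8251/8213 = -484/111769 + 8251/8213 = 918230927/917958797 ≈ 1.0003)
-O = -1*918230927/917958797 = -918230927/917958797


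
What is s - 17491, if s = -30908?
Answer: -48399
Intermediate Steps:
s - 17491 = -30908 - 17491 = -48399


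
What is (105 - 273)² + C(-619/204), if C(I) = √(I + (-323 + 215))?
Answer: 28224 + I*√1155201/102 ≈ 28224.0 + 10.537*I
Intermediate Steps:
C(I) = √(-108 + I) (C(I) = √(I - 108) = √(-108 + I))
(105 - 273)² + C(-619/204) = (105 - 273)² + √(-108 - 619/204) = (-168)² + √(-108 - 619*1/204) = 28224 + √(-108 - 619/204) = 28224 + √(-22651/204) = 28224 + I*√1155201/102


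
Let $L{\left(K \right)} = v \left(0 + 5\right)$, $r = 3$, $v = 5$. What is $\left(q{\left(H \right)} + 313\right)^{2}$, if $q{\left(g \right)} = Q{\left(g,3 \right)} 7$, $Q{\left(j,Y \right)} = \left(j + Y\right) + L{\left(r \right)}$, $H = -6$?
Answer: $218089$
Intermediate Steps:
$L{\left(K \right)} = 25$ ($L{\left(K \right)} = 5 \left(0 + 5\right) = 5 \cdot 5 = 25$)
$Q{\left(j,Y \right)} = 25 + Y + j$ ($Q{\left(j,Y \right)} = \left(j + Y\right) + 25 = \left(Y + j\right) + 25 = 25 + Y + j$)
$q{\left(g \right)} = 196 + 7 g$ ($q{\left(g \right)} = \left(25 + 3 + g\right) 7 = \left(28 + g\right) 7 = 196 + 7 g$)
$\left(q{\left(H \right)} + 313\right)^{2} = \left(\left(196 + 7 \left(-6\right)\right) + 313\right)^{2} = \left(\left(196 - 42\right) + 313\right)^{2} = \left(154 + 313\right)^{2} = 467^{2} = 218089$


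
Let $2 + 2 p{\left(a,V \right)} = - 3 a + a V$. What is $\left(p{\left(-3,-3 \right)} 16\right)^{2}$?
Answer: $16384$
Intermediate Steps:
$p{\left(a,V \right)} = -1 - \frac{3 a}{2} + \frac{V a}{2}$ ($p{\left(a,V \right)} = -1 + \frac{- 3 a + a V}{2} = -1 + \frac{- 3 a + V a}{2} = -1 + \left(- \frac{3 a}{2} + \frac{V a}{2}\right) = -1 - \frac{3 a}{2} + \frac{V a}{2}$)
$\left(p{\left(-3,-3 \right)} 16\right)^{2} = \left(\left(-1 - - \frac{9}{2} + \frac{1}{2} \left(-3\right) \left(-3\right)\right) 16\right)^{2} = \left(\left(-1 + \frac{9}{2} + \frac{9}{2}\right) 16\right)^{2} = \left(8 \cdot 16\right)^{2} = 128^{2} = 16384$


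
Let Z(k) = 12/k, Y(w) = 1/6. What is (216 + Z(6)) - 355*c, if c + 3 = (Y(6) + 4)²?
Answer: -175687/36 ≈ -4880.2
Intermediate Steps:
Y(w) = ⅙
c = 517/36 (c = -3 + (⅙ + 4)² = -3 + (25/6)² = -3 + 625/36 = 517/36 ≈ 14.361)
(216 + Z(6)) - 355*c = (216 + 12/6) - 355*517/36 = (216 + 12*(⅙)) - 183535/36 = (216 + 2) - 183535/36 = 218 - 183535/36 = -175687/36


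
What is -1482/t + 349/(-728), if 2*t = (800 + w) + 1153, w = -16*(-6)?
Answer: -957631/497224 ≈ -1.9260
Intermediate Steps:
w = 96
t = 2049/2 (t = ((800 + 96) + 1153)/2 = (896 + 1153)/2 = (½)*2049 = 2049/2 ≈ 1024.5)
-1482/t + 349/(-728) = -1482/2049/2 + 349/(-728) = -1482*2/2049 + 349*(-1/728) = -988/683 - 349/728 = -957631/497224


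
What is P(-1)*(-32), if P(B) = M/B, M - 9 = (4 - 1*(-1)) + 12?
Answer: 832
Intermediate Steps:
M = 26 (M = 9 + ((4 - 1*(-1)) + 12) = 9 + ((4 + 1) + 12) = 9 + (5 + 12) = 9 + 17 = 26)
P(B) = 26/B
P(-1)*(-32) = (26/(-1))*(-32) = (26*(-1))*(-32) = -26*(-32) = 832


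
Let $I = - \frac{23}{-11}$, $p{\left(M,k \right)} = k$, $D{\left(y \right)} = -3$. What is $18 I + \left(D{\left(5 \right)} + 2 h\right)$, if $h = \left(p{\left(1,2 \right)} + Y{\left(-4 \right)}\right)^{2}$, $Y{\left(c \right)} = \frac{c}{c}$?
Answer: $\frac{579}{11} \approx 52.636$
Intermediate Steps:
$Y{\left(c \right)} = 1$
$I = \frac{23}{11}$ ($I = \left(-23\right) \left(- \frac{1}{11}\right) = \frac{23}{11} \approx 2.0909$)
$h = 9$ ($h = \left(2 + 1\right)^{2} = 3^{2} = 9$)
$18 I + \left(D{\left(5 \right)} + 2 h\right) = 18 \cdot \frac{23}{11} + \left(-3 + 2 \cdot 9\right) = \frac{414}{11} + \left(-3 + 18\right) = \frac{414}{11} + 15 = \frac{579}{11}$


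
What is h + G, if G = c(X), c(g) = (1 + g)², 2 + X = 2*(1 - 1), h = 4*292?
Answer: 1169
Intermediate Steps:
h = 1168
X = -2 (X = -2 + 2*(1 - 1) = -2 + 2*0 = -2 + 0 = -2)
G = 1 (G = (1 - 2)² = (-1)² = 1)
h + G = 1168 + 1 = 1169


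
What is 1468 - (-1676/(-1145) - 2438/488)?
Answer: 411116651/279380 ≈ 1471.5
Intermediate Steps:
1468 - (-1676/(-1145) - 2438/488) = 1468 - (-1676*(-1/1145) - 2438*1/488) = 1468 - (1676/1145 - 1219/244) = 1468 - 1*(-986811/279380) = 1468 + 986811/279380 = 411116651/279380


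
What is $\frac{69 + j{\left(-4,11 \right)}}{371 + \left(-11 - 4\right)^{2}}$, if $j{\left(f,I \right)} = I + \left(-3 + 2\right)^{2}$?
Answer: $\frac{81}{596} \approx 0.13591$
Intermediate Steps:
$j{\left(f,I \right)} = 1 + I$ ($j{\left(f,I \right)} = I + \left(-1\right)^{2} = I + 1 = 1 + I$)
$\frac{69 + j{\left(-4,11 \right)}}{371 + \left(-11 - 4\right)^{2}} = \frac{69 + \left(1 + 11\right)}{371 + \left(-11 - 4\right)^{2}} = \frac{69 + 12}{371 + \left(-15\right)^{2}} = \frac{81}{371 + 225} = \frac{81}{596}$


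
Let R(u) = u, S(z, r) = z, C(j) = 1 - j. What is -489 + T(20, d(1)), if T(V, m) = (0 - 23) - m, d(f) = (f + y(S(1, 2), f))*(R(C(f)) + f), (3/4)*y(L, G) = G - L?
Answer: -513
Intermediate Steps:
y(L, G) = -4*L/3 + 4*G/3 (y(L, G) = 4*(G - L)/3 = -4*L/3 + 4*G/3)
d(f) = -4/3 + 7*f/3 (d(f) = (f + (-4/3*1 + 4*f/3))*((1 - f) + f) = (f + (-4/3 + 4*f/3))*1 = (-4/3 + 7*f/3)*1 = -4/3 + 7*f/3)
T(V, m) = -23 - m
-489 + T(20, d(1)) = -489 + (-23 - (-4/3 + (7/3)*1)) = -489 + (-23 - (-4/3 + 7/3)) = -489 + (-23 - 1*1) = -489 + (-23 - 1) = -489 - 24 = -513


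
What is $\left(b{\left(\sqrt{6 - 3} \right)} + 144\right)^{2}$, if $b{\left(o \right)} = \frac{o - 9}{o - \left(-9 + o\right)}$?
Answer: $\frac{\left(1287 + \sqrt{3}\right)^{2}}{81} \approx 20504.0$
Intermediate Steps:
$b{\left(o \right)} = -1 + \frac{o}{9}$ ($b{\left(o \right)} = \frac{-9 + o}{9} = \left(-9 + o\right) \frac{1}{9} = -1 + \frac{o}{9}$)
$\left(b{\left(\sqrt{6 - 3} \right)} + 144\right)^{2} = \left(\left(-1 + \frac{\sqrt{6 - 3}}{9}\right) + 144\right)^{2} = \left(\left(-1 + \frac{\sqrt{3}}{9}\right) + 144\right)^{2} = \left(143 + \frac{\sqrt{3}}{9}\right)^{2}$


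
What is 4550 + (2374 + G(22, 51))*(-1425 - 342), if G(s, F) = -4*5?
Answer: -4154968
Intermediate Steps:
G(s, F) = -20
4550 + (2374 + G(22, 51))*(-1425 - 342) = 4550 + (2374 - 20)*(-1425 - 342) = 4550 + 2354*(-1767) = 4550 - 4159518 = -4154968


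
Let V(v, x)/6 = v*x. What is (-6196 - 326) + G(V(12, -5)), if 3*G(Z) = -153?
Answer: -6573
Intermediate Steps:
V(v, x) = 6*v*x (V(v, x) = 6*(v*x) = 6*v*x)
G(Z) = -51 (G(Z) = (⅓)*(-153) = -51)
(-6196 - 326) + G(V(12, -5)) = (-6196 - 326) - 51 = -6522 - 51 = -6573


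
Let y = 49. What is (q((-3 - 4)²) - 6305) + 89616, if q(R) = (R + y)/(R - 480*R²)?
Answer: 1959391407/23519 ≈ 83311.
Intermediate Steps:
q(R) = (49 + R)/(R - 480*R²) (q(R) = (R + 49)/(R - 480*R²) = (49 + R)/(R - 480*R²))
(q((-3 - 4)²) - 6305) + 89616 = ((-49 - (-3 - 4)²)/(((-3 - 4)²)*(-1 + 480*(-3 - 4)²)) - 6305) + 89616 = ((-49 - 1*(-7)²)/(((-7)²)*(-1 + 480*(-7)²)) - 6305) + 89616 = ((-49 - 1*49)/(49*(-1 + 480*49)) - 6305) + 89616 = ((-49 - 49)/(49*(-1 + 23520)) - 6305) + 89616 = ((1/49)*(-98)/23519 - 6305) + 89616 = ((1/49)*(1/23519)*(-98) - 6305) + 89616 = (-2/23519 - 6305) + 89616 = -148287297/23519 + 89616 = 1959391407/23519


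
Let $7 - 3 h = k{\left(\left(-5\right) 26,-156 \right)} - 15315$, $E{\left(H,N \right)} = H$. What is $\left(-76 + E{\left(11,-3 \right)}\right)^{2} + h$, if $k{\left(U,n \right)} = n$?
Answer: $\frac{28153}{3} \approx 9384.3$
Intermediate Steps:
$h = \frac{15478}{3}$ ($h = \frac{7}{3} - \frac{-156 - 15315}{3} = \frac{7}{3} - -5157 = \frac{7}{3} + 5157 = \frac{15478}{3} \approx 5159.3$)
$\left(-76 + E{\left(11,-3 \right)}\right)^{2} + h = \left(-76 + 11\right)^{2} + \frac{15478}{3} = \left(-65\right)^{2} + \frac{15478}{3} = 4225 + \frac{15478}{3} = \frac{28153}{3}$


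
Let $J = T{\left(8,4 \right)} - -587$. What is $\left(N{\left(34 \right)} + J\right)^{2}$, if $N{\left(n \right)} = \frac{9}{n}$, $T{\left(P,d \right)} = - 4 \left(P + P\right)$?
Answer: $\frac{316519681}{1156} \approx 2.7381 \cdot 10^{5}$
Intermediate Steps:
$T{\left(P,d \right)} = - 8 P$ ($T{\left(P,d \right)} = - 4 \cdot 2 P = - 8 P$)
$J = 523$ ($J = \left(-8\right) 8 - -587 = -64 + 587 = 523$)
$\left(N{\left(34 \right)} + J\right)^{2} = \left(\frac{9}{34} + 523\right)^{2} = \left(\frac{17791}{34}\right)^{2} = \frac{316519681}{1156}$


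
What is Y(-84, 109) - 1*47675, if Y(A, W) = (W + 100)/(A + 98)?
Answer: -667241/14 ≈ -47660.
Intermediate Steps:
Y(A, W) = (100 + W)/(98 + A)
Y(-84, 109) - 1*47675 = (100 + 109)/(98 - 84) - 1*47675 = 209/14 - 47675 = -667241/14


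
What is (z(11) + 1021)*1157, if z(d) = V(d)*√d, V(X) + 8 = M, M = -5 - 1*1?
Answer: 1181297 - 16198*√11 ≈ 1.1276e+6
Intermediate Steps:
M = -6 (M = -5 - 1 = -6)
V(X) = -14 (V(X) = -8 - 6 = -14)
z(d) = -14*√d
(z(11) + 1021)*1157 = (-14*√11 + 1021)*1157 = (1021 - 14*√11)*1157 = 1181297 - 16198*√11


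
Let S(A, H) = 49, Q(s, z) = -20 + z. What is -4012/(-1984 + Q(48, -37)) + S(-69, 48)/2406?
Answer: 9752881/4910646 ≈ 1.9861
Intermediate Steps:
-4012/(-1984 + Q(48, -37)) + S(-69, 48)/2406 = -4012/(-1984 + (-20 - 37)) + 49/2406 = -4012/(-1984 - 57) + 49*(1/2406) = -4012/(-2041) + 49/2406 = -4012*(-1/2041) + 49/2406 = 4012/2041 + 49/2406 = 9752881/4910646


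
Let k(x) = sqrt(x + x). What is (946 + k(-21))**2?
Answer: (946 + I*sqrt(42))**2 ≈ 8.9487e+5 + 1.226e+4*I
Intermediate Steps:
k(x) = sqrt(2)*sqrt(x) (k(x) = sqrt(2*x) = sqrt(2)*sqrt(x))
(946 + k(-21))**2 = (946 + sqrt(2)*sqrt(-21))**2 = (946 + sqrt(2)*(I*sqrt(21)))**2 = (946 + I*sqrt(42))**2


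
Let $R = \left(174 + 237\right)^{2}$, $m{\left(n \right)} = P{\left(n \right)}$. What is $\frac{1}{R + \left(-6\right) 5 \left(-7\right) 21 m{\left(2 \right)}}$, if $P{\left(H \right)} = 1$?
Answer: $\frac{1}{173331} \approx 5.7693 \cdot 10^{-6}$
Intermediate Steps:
$m{\left(n \right)} = 1$
$R = 168921$ ($R = 411^{2} = 168921$)
$\frac{1}{R + \left(-6\right) 5 \left(-7\right) 21 m{\left(2 \right)}} = \frac{1}{168921 + \left(-6\right) 5 \left(-7\right) 21 \cdot 1} = \frac{1}{168921 + \left(-30\right) \left(-7\right) 21} = \frac{1}{168921 + 210 \cdot 21} = \frac{1}{168921 + 4410} = \frac{1}{173331}$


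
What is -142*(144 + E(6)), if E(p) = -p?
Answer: -19596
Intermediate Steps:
-142*(144 + E(6)) = -142*(144 - 1*6) = -142*(144 - 6) = -142*138 = -19596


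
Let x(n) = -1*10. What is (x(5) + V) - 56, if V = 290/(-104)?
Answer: -3577/52 ≈ -68.788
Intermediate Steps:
V = -145/52 (V = 290*(-1/104) = -145/52 ≈ -2.7885)
x(n) = -10
(x(5) + V) - 56 = (-10 - 145/52) - 56 = -665/52 - 56 = -3577/52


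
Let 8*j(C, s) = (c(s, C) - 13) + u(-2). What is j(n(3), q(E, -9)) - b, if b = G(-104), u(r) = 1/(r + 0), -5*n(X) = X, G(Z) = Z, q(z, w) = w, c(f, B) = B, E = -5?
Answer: 8179/80 ≈ 102.24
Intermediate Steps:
n(X) = -X/5
u(r) = 1/r
b = -104
j(C, s) = -27/16 + C/8 (j(C, s) = ((C - 13) + 1/(-2))/8 = ((-13 + C) - ½)/8 = (-27/2 + C)/8 = -27/16 + C/8)
j(n(3), q(E, -9)) - b = (-27/16 + (-⅕*3)/8) - 1*(-104) = (-27/16 + (⅛)*(-⅗)) + 104 = (-27/16 - 3/40) + 104 = -141/80 + 104 = 8179/80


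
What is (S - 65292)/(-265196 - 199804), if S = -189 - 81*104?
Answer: 4927/31000 ≈ 0.15894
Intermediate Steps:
S = -8613 (S = -189 - 8424 = -8613)
(S - 65292)/(-265196 - 199804) = (-8613 - 65292)/(-265196 - 199804) = -73905/(-465000) = -73905*(-1/465000) = 4927/31000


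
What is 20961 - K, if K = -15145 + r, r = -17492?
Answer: 53598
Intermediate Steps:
K = -32637 (K = -15145 - 17492 = -32637)
20961 - K = 20961 - 1*(-32637) = 20961 + 32637 = 53598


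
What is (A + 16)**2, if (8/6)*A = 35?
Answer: 28561/16 ≈ 1785.1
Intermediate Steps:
A = 105/4 (A = (3/4)*35 = 105/4 ≈ 26.250)
(A + 16)**2 = (105/4 + 16)**2 = (169/4)**2 = 28561/16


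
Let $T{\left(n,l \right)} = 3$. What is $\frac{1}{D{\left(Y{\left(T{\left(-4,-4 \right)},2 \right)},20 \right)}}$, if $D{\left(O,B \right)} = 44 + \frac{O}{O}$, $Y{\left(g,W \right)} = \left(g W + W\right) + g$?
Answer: $\frac{1}{45} \approx 0.022222$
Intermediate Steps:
$Y{\left(g,W \right)} = W + g + W g$ ($Y{\left(g,W \right)} = \left(W g + W\right) + g = \left(W + W g\right) + g = W + g + W g$)
$D{\left(O,B \right)} = 45$ ($D{\left(O,B \right)} = 44 + 1 = 45$)
$\frac{1}{D{\left(Y{\left(T{\left(-4,-4 \right)},2 \right)},20 \right)}} = \frac{1}{45}$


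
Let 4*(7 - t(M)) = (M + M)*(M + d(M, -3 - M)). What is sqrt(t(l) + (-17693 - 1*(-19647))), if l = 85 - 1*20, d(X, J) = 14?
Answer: I*sqrt(2426)/2 ≈ 24.627*I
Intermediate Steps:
l = 65 (l = 85 - 20 = 65)
t(M) = 7 - M*(14 + M)/2 (t(M) = 7 - (M + M)*(M + 14)/4 = 7 - 2*M*(14 + M)/4 = 7 - M*(14 + M)/2)
sqrt(t(l) + (-17693 - 1*(-19647))) = sqrt((7 - 7*65 - 1/2*65**2) + (-17693 - 1*(-19647))) = sqrt((7 - 455 - 1/2*4225) + (-17693 + 19647)) = sqrt((7 - 455 - 4225/2) + 1954) = sqrt(-5121/2 + 1954) = sqrt(-1213/2) = I*sqrt(2426)/2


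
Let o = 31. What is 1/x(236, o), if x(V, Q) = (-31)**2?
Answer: 1/961 ≈ 0.0010406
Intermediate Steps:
x(V, Q) = 961
1/x(236, o) = 1/961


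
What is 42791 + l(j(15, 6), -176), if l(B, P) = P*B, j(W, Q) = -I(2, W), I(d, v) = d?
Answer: 43143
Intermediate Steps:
j(W, Q) = -2 (j(W, Q) = -1*2 = -2)
l(B, P) = B*P
42791 + l(j(15, 6), -176) = 42791 - 2*(-176) = 42791 + 352 = 43143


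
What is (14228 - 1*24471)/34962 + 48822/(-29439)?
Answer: -223162049/114360702 ≈ -1.9514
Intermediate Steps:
(14228 - 1*24471)/34962 + 48822/(-29439) = (14228 - 24471)*(1/34962) + 48822*(-1/29439) = -10243*1/34962 - 16274/9813 = -10243/34962 - 16274/9813 = -223162049/114360702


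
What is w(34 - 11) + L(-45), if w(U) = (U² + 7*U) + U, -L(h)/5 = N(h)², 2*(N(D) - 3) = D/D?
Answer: 2607/4 ≈ 651.75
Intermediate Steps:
N(D) = 7/2 (N(D) = 3 + (D/D)/2 = 3 + (½)*1 = 3 + ½ = 7/2)
L(h) = -245/4 (L(h) = -5*(7/2)² = -5*49/4 = -245/4)
w(U) = U² + 8*U
w(34 - 11) + L(-45) = (34 - 11)*(8 + (34 - 11)) - 245/4 = 23*(8 + 23) - 245/4 = 23*31 - 245/4 = 713 - 245/4 = 2607/4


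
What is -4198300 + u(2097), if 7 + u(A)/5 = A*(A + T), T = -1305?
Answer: 4105785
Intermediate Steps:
u(A) = -35 + 5*A*(-1305 + A) (u(A) = -35 + 5*(A*(A - 1305)) = -35 + 5*(A*(-1305 + A)) = -35 + 5*A*(-1305 + A))
-4198300 + u(2097) = -4198300 + (-35 - 6525*2097 + 5*2097**2) = -4198300 + (-35 - 13682925 + 5*4397409) = -4198300 + (-35 - 13682925 + 21987045) = -4198300 + 8304085 = 4105785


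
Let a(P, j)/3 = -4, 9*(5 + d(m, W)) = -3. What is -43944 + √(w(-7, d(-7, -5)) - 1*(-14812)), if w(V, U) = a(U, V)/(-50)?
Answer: -43944 + √370306/5 ≈ -43822.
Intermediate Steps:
d(m, W) = -16/3 (d(m, W) = -5 + (⅑)*(-3) = -5 - ⅓ = -16/3)
a(P, j) = -12 (a(P, j) = 3*(-4) = -12)
w(V, U) = 6/25 (w(V, U) = -12/(-50) = -12*(-1/50) = 6/25)
-43944 + √(w(-7, d(-7, -5)) - 1*(-14812)) = -43944 + √(6/25 - 1*(-14812)) = -43944 + √(6/25 + 14812) = -43944 + √(370306/25) = -43944 + √370306/5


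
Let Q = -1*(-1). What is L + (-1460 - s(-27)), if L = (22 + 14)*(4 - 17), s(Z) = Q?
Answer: -1929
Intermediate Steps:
Q = 1
s(Z) = 1
L = -468 (L = 36*(-13) = -468)
L + (-1460 - s(-27)) = -468 + (-1460 - 1*1) = -468 + (-1460 - 1) = -468 - 1461 = -1929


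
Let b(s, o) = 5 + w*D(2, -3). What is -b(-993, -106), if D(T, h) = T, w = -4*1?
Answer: 3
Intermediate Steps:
w = -4
b(s, o) = -3 (b(s, o) = 5 - 4*2 = 5 - 8 = -3)
-b(-993, -106) = -1*(-3) = 3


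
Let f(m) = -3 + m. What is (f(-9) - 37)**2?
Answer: 2401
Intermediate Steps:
(f(-9) - 37)**2 = ((-3 - 9) - 37)**2 = (-12 - 37)**2 = (-49)**2 = 2401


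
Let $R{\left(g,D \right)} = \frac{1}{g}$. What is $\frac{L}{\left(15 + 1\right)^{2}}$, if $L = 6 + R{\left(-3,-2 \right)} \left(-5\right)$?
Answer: $\frac{23}{768} \approx 0.029948$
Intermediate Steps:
$L = \frac{23}{3}$ ($L = 6 + \frac{1}{-3} \left(-5\right) = 6 - - \frac{5}{3} = 6 + \frac{5}{3} = \frac{23}{3} \approx 7.6667$)
$\frac{L}{\left(15 + 1\right)^{2}} = \frac{23}{3 \left(15 + 1\right)^{2}} = \frac{23}{3 \cdot 16^{2}} = \frac{23}{3 \cdot 256} = \frac{23}{3} \cdot \frac{1}{256} = \frac{23}{768}$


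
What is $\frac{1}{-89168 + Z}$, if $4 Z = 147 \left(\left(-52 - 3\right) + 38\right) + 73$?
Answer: $- \frac{2}{179549} \approx -1.1139 \cdot 10^{-5}$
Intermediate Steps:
$Z = - \frac{1213}{2}$ ($Z = \frac{147 \left(\left(-52 - 3\right) + 38\right) + 73}{4} = \frac{147 \left(-55 + 38\right) + 73}{4} = \frac{147 \left(-17\right) + 73}{4} = \frac{-2499 + 73}{4} = \frac{1}{4} \left(-2426\right) = - \frac{1213}{2} \approx -606.5$)
$\frac{1}{-89168 + Z} = \frac{1}{-89168 - \frac{1213}{2}} = \frac{1}{- \frac{179549}{2}} = - \frac{2}{179549}$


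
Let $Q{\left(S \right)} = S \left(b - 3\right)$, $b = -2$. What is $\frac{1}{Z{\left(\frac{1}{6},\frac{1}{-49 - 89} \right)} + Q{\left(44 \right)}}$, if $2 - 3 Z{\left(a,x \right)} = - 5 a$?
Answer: $- \frac{18}{3943} \approx -0.0045651$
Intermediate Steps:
$Q{\left(S \right)} = - 5 S$ ($Q{\left(S \right)} = S \left(-2 - 3\right) = S \left(-5\right) = - 5 S$)
$Z{\left(a,x \right)} = \frac{2}{3} + \frac{5 a}{3}$ ($Z{\left(a,x \right)} = \frac{2}{3} - \frac{\left(-5\right) a}{3} = \frac{2}{3} + \frac{5 a}{3}$)
$\frac{1}{Z{\left(\frac{1}{6},\frac{1}{-49 - 89} \right)} + Q{\left(44 \right)}} = \frac{1}{\left(\frac{2}{3} + \frac{5}{3 \cdot 6}\right) - 220} = \frac{1}{\left(\frac{2}{3} + \frac{5}{3} \cdot \frac{1}{6}\right) - 220} = \frac{1}{\left(\frac{2}{3} + \frac{5}{18}\right) - 220} = \frac{1}{\frac{17}{18} - 220} = \frac{1}{- \frac{3943}{18}} = - \frac{18}{3943}$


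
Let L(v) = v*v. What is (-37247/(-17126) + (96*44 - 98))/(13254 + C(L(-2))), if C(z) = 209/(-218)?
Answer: 7706204407/24739902769 ≈ 0.31149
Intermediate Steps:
L(v) = v**2
C(z) = -209/218 (C(z) = 209*(-1/218) = -209/218)
(-37247/(-17126) + (96*44 - 98))/(13254 + C(L(-2))) = (-37247/(-17126) + (96*44 - 98))/(13254 - 209/218) = (-37247*(-1/17126) + (4224 - 98))/(2889163/218) = (37247/17126 + 4126)*(218/2889163) = (70699123/17126)*(218/2889163) = 7706204407/24739902769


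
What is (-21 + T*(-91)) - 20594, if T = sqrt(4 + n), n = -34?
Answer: -20615 - 91*I*sqrt(30) ≈ -20615.0 - 498.43*I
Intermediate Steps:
T = I*sqrt(30) (T = sqrt(4 - 34) = sqrt(-30) = I*sqrt(30) ≈ 5.4772*I)
(-21 + T*(-91)) - 20594 = (-21 + (I*sqrt(30))*(-91)) - 20594 = (-21 - 91*I*sqrt(30)) - 20594 = -20615 - 91*I*sqrt(30)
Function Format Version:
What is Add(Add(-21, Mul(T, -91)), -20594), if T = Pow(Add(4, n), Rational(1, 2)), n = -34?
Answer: Add(-20615, Mul(-91, I, Pow(30, Rational(1, 2)))) ≈ Add(-20615., Mul(-498.43, I))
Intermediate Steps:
T = Mul(I, Pow(30, Rational(1, 2))) (T = Pow(Add(4, -34), Rational(1, 2)) = Pow(-30, Rational(1, 2)) = Mul(I, Pow(30, Rational(1, 2))) ≈ Mul(5.4772, I))
Add(Add(-21, Mul(T, -91)), -20594) = Add(Add(-21, Mul(Mul(I, Pow(30, Rational(1, 2))), -91)), -20594) = Add(Add(-21, Mul(-91, I, Pow(30, Rational(1, 2)))), -20594) = Add(-20615, Mul(-91, I, Pow(30, Rational(1, 2))))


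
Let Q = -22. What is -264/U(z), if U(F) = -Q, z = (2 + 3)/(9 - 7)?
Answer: -12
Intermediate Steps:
z = 5/2 ≈ 2.5000
U(F) = 22 (U(F) = -1*(-22) = 22)
-264/U(z) = -264/22 = -264*1/22 = -12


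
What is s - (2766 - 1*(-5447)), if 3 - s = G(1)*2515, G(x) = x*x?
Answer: -10725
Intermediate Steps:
G(x) = x²
s = -2512 (s = 3 - 1²*2515 = 3 - 2515 = -2512)
s - (2766 - 1*(-5447)) = -2512 - (2766 - 1*(-5447)) = -2512 - (2766 + 5447) = -2512 - 1*8213 = -2512 - 8213 = -10725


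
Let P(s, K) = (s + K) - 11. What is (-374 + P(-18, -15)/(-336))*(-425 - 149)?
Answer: 1287605/6 ≈ 2.1460e+5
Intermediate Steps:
P(s, K) = -11 + K + s (P(s, K) = (K + s) - 11 = -11 + K + s)
(-374 + P(-18, -15)/(-336))*(-425 - 149) = (-374 + (-11 - 15 - 18)/(-336))*(-425 - 149) = (-374 - 44*(-1/336))*(-574) = (-374 + 11/84)*(-574) = -31405/84*(-574) = 1287605/6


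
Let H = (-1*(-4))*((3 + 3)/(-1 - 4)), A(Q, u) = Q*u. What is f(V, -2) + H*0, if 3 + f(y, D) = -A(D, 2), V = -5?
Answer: 1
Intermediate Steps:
f(y, D) = -3 - 2*D (f(y, D) = -3 - D*2 = -3 - 2*D)
H = -24/5 (H = 4*(6/(-5)) = 4*(6*(-⅕)) = 4*(-6/5) = -24/5 ≈ -4.8000)
f(V, -2) + H*0 = (-3 - 2*(-2)) - 24/5*0 = (-3 + 4) + 0 = 1 + 0 = 1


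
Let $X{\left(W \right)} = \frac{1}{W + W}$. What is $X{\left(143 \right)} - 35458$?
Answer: $- \frac{10140987}{286} \approx -35458.0$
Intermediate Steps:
$X{\left(W \right)} = \frac{1}{2 W}$
$X{\left(143 \right)} - 35458 = \frac{1}{2 \cdot 143} - 35458 = \frac{1}{2} \cdot \frac{1}{143} - 35458 = \frac{1}{286} - 35458 = - \frac{10140987}{286}$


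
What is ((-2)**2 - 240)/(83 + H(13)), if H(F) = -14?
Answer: -236/69 ≈ -3.4203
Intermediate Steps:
((-2)**2 - 240)/(83 + H(13)) = ((-2)**2 - 240)/(83 - 14) = (4 - 240)/69 = -236*1/69 = -236/69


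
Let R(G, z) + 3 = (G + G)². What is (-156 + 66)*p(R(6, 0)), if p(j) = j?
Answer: -12690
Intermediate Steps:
R(G, z) = -3 + 4*G² (R(G, z) = -3 + (G + G)² = -3 + (2*G)² = -3 + 4*G²)
(-156 + 66)*p(R(6, 0)) = (-156 + 66)*(-3 + 4*6²) = -90*(-3 + 4*36) = -90*(-3 + 144) = -90*141 = -12690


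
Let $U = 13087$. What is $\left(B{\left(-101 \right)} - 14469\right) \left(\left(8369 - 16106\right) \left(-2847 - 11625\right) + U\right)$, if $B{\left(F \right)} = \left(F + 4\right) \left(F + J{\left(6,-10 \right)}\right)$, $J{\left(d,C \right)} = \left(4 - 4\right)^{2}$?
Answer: $-523184347072$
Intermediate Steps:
$J{\left(d,C \right)} = 0$ ($J{\left(d,C \right)} = 0^{2} = 0$)
$B{\left(F \right)} = F \left(4 + F\right)$ ($B{\left(F \right)} = \left(F + 4\right) \left(F + 0\right) = \left(4 + F\right) F = F \left(4 + F\right)$)
$\left(B{\left(-101 \right)} - 14469\right) \left(\left(8369 - 16106\right) \left(-2847 - 11625\right) + U\right) = \left(- 101 \left(4 - 101\right) - 14469\right) \left(\left(8369 - 16106\right) \left(-2847 - 11625\right) + 13087\right) = \left(\left(-101\right) \left(-97\right) - 14469\right) \left(\left(-7737\right) \left(-14472\right) + 13087\right) = \left(9797 - 14469\right) \left(111969864 + 13087\right) = \left(-4672\right) 111982951 = -523184347072$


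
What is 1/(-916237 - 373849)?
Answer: -1/1290086 ≈ -7.7514e-7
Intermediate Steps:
1/(-916237 - 373849) = 1/(-1290086) = -1/1290086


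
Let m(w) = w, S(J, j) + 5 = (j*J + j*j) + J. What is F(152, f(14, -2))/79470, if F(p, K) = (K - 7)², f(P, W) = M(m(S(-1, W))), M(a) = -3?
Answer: 10/7947 ≈ 0.0012583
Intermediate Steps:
S(J, j) = -5 + J + j² + J*j (S(J, j) = -5 + ((j*J + j*j) + J) = -5 + ((J*j + j²) + J) = -5 + ((j² + J*j) + J) = -5 + (J + j² + J*j) = -5 + J + j² + J*j)
f(P, W) = -3
F(p, K) = (-7 + K)²
F(152, f(14, -2))/79470 = (-7 - 3)²/79470 = (-10)²*(1/79470) = 100*(1/79470) = 10/7947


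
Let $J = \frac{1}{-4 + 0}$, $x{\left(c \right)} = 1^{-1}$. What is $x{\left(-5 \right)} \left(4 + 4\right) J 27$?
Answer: $-54$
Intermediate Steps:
$x{\left(c \right)} = 1$
$J = - \frac{1}{4}$ ($J = \frac{1}{-4} = - \frac{1}{4} \approx -0.25$)
$x{\left(-5 \right)} \left(4 + 4\right) J 27 = 1 \left(4 + 4\right) \left(- \frac{1}{4}\right) 27 = 1 \cdot 8 \left(- \frac{1}{4}\right) 27 = 1 \left(-2\right) 27 = \left(-2\right) 27 = -54$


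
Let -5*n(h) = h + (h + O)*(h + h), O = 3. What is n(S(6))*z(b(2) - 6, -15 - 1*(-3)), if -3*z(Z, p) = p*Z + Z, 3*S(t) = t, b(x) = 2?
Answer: 968/15 ≈ 64.533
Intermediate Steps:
S(t) = t/3
z(Z, p) = -Z/3 - Z*p/3 (z(Z, p) = -(p*Z + Z)/3 = -(Z*p + Z)/3 = -(Z + Z*p)/3 = -Z/3 - Z*p/3)
n(h) = -h/5 - 2*h*(3 + h)/5 (n(h) = -(h + (h + 3)*(h + h))/5 = -(h + (3 + h)*(2*h))/5 = -(h + 2*h*(3 + h))/5 = -h/5 - 2*h*(3 + h)/5)
n(S(6))*z(b(2) - 6, -15 - 1*(-3)) = (-(⅓)*6*(7 + 2*((⅓)*6))/5)*(-(2 - 6)*(1 + (-15 - 1*(-3)))/3) = (-⅕*2*(7 + 2*2))*(-⅓*(-4)*(1 + (-15 + 3))) = (-⅕*2*(7 + 4))*(-⅓*(-4)*(1 - 12)) = (-⅕*2*11)*(-⅓*(-4)*(-11)) = -22/5*(-44/3) = 968/15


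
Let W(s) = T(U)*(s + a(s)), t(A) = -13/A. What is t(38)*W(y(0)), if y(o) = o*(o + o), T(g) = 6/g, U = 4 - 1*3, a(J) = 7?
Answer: -273/19 ≈ -14.368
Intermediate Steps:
U = 1 (U = 4 - 3 = 1)
y(o) = 2*o**2 (y(o) = o*(2*o) = 2*o**2)
W(s) = 42 + 6*s (W(s) = (6/1)*(s + 7) = (6*1)*(7 + s) = 6*(7 + s) = 42 + 6*s)
t(38)*W(y(0)) = (-13/38)*(42 + 6*(2*0**2)) = (-13*1/38)*(42 + 6*(2*0)) = -13*(42 + 6*0)/38 = -13*(42 + 0)/38 = -13/38*42 = -273/19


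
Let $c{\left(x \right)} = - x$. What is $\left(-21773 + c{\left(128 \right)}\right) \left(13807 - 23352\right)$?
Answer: $209045045$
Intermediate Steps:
$\left(-21773 + c{\left(128 \right)}\right) \left(13807 - 23352\right) = \left(-21773 - 128\right) \left(13807 - 23352\right) = \left(-21773 - 128\right) \left(-9545\right) = \left(-21901\right) \left(-9545\right) = 209045045$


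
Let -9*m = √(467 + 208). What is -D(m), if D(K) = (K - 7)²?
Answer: -172/3 - 70*√3/3 ≈ -97.748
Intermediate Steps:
m = -5*√3/3 (m = -√(467 + 208)/9 = -5*√3/3 ≈ -2.8868)
D(K) = (-7 + K)²
-D(m) = -(-7 - 5*√3/3)²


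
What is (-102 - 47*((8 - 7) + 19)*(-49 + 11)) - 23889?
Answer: 11729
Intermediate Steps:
(-102 - 47*((8 - 7) + 19)*(-49 + 11)) - 23889 = (-102 - 47*(1 + 19)*(-38)) - 23889 = (-102 - 940*(-38)) - 23889 = (-102 - 47*(-760)) - 23889 = (-102 + 35720) - 23889 = 35618 - 23889 = 11729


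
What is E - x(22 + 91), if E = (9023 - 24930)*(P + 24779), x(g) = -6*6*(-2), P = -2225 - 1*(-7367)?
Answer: -475953419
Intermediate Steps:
P = 5142 (P = -2225 + 7367 = 5142)
x(g) = 72 (x(g) = -36*(-2) = 72)
E = -475953347 (E = (9023 - 24930)*(5142 + 24779) = -15907*29921 = -475953347)
E - x(22 + 91) = -475953347 - 1*72 = -475953347 - 72 = -475953419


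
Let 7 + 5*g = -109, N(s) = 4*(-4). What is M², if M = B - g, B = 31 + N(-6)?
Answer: 36481/25 ≈ 1459.2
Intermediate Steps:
N(s) = -16
g = -116/5 (g = -7/5 + (⅕)*(-109) = -7/5 - 109/5 = -116/5 ≈ -23.200)
B = 15 (B = 31 - 16 = 15)
M = 191/5 (M = 15 - 1*(-116/5) = 15 + 116/5 = 191/5 ≈ 38.200)
M² = (191/5)² = 36481/25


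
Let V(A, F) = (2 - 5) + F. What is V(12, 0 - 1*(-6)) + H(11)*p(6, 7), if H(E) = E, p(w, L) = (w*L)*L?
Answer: 3237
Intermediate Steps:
p(w, L) = w*L**2 (p(w, L) = (L*w)*L = w*L**2)
V(A, F) = -3 + F
V(12, 0 - 1*(-6)) + H(11)*p(6, 7) = (-3 + (0 - 1*(-6))) + 11*(6*7**2) = (-3 + (0 + 6)) + 11*(6*49) = (-3 + 6) + 11*294 = 3 + 3234 = 3237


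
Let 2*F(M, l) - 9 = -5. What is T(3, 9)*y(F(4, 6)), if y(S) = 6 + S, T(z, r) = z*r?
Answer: 216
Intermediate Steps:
F(M, l) = 2 (F(M, l) = 9/2 + (½)*(-5) = 9/2 - 5/2 = 2)
T(z, r) = r*z
T(3, 9)*y(F(4, 6)) = (9*3)*(6 + 2) = 27*8 = 216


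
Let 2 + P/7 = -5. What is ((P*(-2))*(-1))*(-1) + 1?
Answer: 99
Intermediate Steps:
P = -49 (P = -14 + 7*(-5) = -14 - 35 = -49)
((P*(-2))*(-1))*(-1) + 1 = (-49*(-2)*(-1))*(-1) + 1 = (98*(-1))*(-1) + 1 = -98*(-1) + 1 = 98 + 1 = 99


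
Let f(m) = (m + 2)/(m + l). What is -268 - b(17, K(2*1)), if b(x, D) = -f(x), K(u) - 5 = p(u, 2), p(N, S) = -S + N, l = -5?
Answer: -3197/12 ≈ -266.42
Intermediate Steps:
p(N, S) = N - S
f(m) = (2 + m)/(-5 + m) (f(m) = (m + 2)/(m - 5) = (2 + m)/(-5 + m))
K(u) = 3 + u (K(u) = 5 + (u - 1*2) = 5 + (u - 2) = 5 + (-2 + u) = 3 + u)
b(x, D) = -(2 + x)/(-5 + x)
-268 - b(17, K(2*1)) = -268 - (-2 - 1*17)/(-5 + 17) = -268 - (-2 - 17)/12 = -268 - (-19)/12 = -268 - 1*(-19/12) = -268 + 19/12 = -3197/12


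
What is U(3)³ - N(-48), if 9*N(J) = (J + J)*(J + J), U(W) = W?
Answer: -997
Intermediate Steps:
N(J) = 4*J²/9 (N(J) = ((J + J)*(J + J))/9 = ((2*J)*(2*J))/9 = (4*J²)/9 = 4*J²/9)
U(3)³ - N(-48) = 3³ - 4*(-48)²/9 = 27 - 4*2304/9 = 27 - 1*1024 = 27 - 1024 = -997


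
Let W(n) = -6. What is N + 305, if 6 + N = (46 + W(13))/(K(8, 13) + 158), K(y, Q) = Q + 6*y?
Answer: 65521/219 ≈ 299.18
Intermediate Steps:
N = -1274/219 (N = -6 + (46 - 6)/((13 + 6*8) + 158) = -6 + 40/((13 + 48) + 158) = -6 + 40/(61 + 158) = -6 + 40/219 = -1274/219 ≈ -5.8174)
N + 305 = -1274/219 + 305 = 65521/219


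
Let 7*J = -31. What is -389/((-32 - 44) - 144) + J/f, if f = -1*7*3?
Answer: 64003/32340 ≈ 1.9791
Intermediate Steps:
J = -31/7 (J = (1/7)*(-31) = -31/7 ≈ -4.4286)
f = -21 (f = -7*3 = -21)
-389/((-32 - 44) - 144) + J/f = -389/((-32 - 44) - 144) - 31/7/(-21) = -389/(-76 - 144) - 31/7*(-1/21) = -389/(-220) + 31/147 = -389*(-1/220) + 31/147 = 389/220 + 31/147 = 64003/32340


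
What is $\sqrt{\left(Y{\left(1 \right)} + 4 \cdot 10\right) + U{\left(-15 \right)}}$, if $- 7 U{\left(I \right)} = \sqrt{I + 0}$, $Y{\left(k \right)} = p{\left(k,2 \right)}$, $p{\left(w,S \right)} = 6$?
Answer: $\frac{\sqrt{2254 - 7 i \sqrt{15}}}{7} \approx 6.7825 - 0.040788 i$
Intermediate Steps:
$Y{\left(k \right)} = 6$
$U{\left(I \right)} = - \frac{\sqrt{I}}{7}$ ($U{\left(I \right)} = - \frac{\sqrt{I + 0}}{7} = - \frac{\sqrt{I}}{7}$)
$\sqrt{\left(Y{\left(1 \right)} + 4 \cdot 10\right) + U{\left(-15 \right)}} = \sqrt{\left(6 + 4 \cdot 10\right) - \frac{\sqrt{-15}}{7}} = \sqrt{\left(6 + 40\right) - \frac{i \sqrt{15}}{7}} = \sqrt{46 - \frac{i \sqrt{15}}{7}}$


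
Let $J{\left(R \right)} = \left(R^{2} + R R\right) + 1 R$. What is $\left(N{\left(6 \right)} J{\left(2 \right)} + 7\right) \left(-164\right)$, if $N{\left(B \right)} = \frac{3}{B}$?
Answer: $-1968$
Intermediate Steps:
$J{\left(R \right)} = R + 2 R^{2}$ ($J{\left(R \right)} = \left(R^{2} + R^{2}\right) + R = 2 R^{2} + R = R + 2 R^{2}$)
$\left(N{\left(6 \right)} J{\left(2 \right)} + 7\right) \left(-164\right) = \left(\frac{3}{6} \cdot 2 \left(1 + 2 \cdot 2\right) + 7\right) \left(-164\right) = \left(3 \cdot \frac{1}{6} \cdot 2 \left(1 + 4\right) + 7\right) \left(-164\right) = \left(\frac{2 \cdot 5}{2} + 7\right) \left(-164\right) = \left(\frac{1}{2} \cdot 10 + 7\right) \left(-164\right) = \left(5 + 7\right) \left(-164\right) = 12 \left(-164\right) = -1968$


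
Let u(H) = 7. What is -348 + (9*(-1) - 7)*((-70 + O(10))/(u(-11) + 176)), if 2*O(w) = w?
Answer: -62644/183 ≈ -342.32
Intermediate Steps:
O(w) = w/2
-348 + (9*(-1) - 7)*((-70 + O(10))/(u(-11) + 176)) = -348 + (9*(-1) - 7)*((-70 + (½)*10)/(7 + 176)) = -348 + (-9 - 7)*((-70 + 5)/183) = -348 - (-1040)/183 = -348 - 16*(-65/183) = -348 + 1040/183 = -62644/183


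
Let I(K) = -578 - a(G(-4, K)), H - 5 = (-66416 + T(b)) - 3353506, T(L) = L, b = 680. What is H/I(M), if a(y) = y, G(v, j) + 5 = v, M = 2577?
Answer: 3419237/569 ≈ 6009.2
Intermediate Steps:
G(v, j) = -5 + v
H = -3419237 (H = 5 + ((-66416 + 680) - 3353506) = 5 + (-65736 - 3353506) = 5 - 3419242 = -3419237)
I(K) = -569 (I(K) = -578 - (-5 - 4) = -578 - 1*(-9) = -578 + 9 = -569)
H/I(M) = -3419237/(-569) = -3419237*(-1/569) = 3419237/569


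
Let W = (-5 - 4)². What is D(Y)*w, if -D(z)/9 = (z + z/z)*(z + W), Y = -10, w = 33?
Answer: 189783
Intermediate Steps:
W = 81 (W = (-9)² = 81)
D(z) = -9*(1 + z)*(81 + z) (D(z) = -9*(z + z/z)*(z + 81) = -9*(z + 1)*(81 + z) = -9*(1 + z)*(81 + z))
D(Y)*w = (-729 - 738*(-10) - 9*(-10)²)*33 = (-729 + 7380 - 9*100)*33 = (-729 + 7380 - 900)*33 = 5751*33 = 189783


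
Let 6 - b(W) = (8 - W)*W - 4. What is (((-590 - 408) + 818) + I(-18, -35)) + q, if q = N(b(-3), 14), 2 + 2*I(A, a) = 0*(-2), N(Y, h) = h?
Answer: -167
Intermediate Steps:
b(W) = 10 - W*(8 - W) (b(W) = 6 - ((8 - W)*W - 4) = 6 - (W*(8 - W) - 4) = 6 - (-4 + W*(8 - W)) = 6 + (4 - W*(8 - W)) = 10 - W*(8 - W))
I(A, a) = -1 (I(A, a) = -1 + (0*(-2))/2 = -1 + (½)*0 = -1 + 0 = -1)
q = 14
(((-590 - 408) + 818) + I(-18, -35)) + q = (((-590 - 408) + 818) - 1) + 14 = ((-998 + 818) - 1) + 14 = (-180 - 1) + 14 = -181 + 14 = -167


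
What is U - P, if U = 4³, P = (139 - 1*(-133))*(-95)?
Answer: 25904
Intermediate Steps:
P = -25840 (P = (139 + 133)*(-95) = 272*(-95) = -25840)
U = 64
U - P = 64 - 1*(-25840) = 64 + 25840 = 25904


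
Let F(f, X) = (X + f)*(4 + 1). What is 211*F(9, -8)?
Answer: 1055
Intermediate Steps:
F(f, X) = 5*X + 5*f (F(f, X) = (X + f)*5 = 5*X + 5*f)
211*F(9, -8) = 211*(5*(-8) + 5*9) = 211*(-40 + 45) = 211*5 = 1055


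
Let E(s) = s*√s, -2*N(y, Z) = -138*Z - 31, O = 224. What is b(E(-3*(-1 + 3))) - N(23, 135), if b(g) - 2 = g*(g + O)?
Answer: -19089/2 - 1344*I*√6 ≈ -9544.5 - 3292.1*I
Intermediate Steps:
N(y, Z) = 31/2 + 69*Z (N(y, Z) = -(-138*Z - 31)/2 = -(-31 - 138*Z)/2 = 31/2 + 69*Z)
E(s) = s^(3/2)
b(g) = 2 + g*(224 + g) (b(g) = 2 + g*(g + 224) = 2 + g*(224 + g))
b(E(-3*(-1 + 3))) - N(23, 135) = (2 + ((-3*(-1 + 3))^(3/2))² + 224*(-3*(-1 + 3))^(3/2)) - (31/2 + 69*135) = (2 + ((-3*2)^(3/2))² + 224*(-3*2)^(3/2)) - (31/2 + 9315) = (2 + ((-6)^(3/2))² + 224*(-6)^(3/2)) - 1*18661/2 = (2 + (-6*I*√6)² + 224*(-6*I*√6)) - 18661/2 = (2 - 216 - 1344*I*√6) - 18661/2 = (-214 - 1344*I*√6) - 18661/2 = -19089/2 - 1344*I*√6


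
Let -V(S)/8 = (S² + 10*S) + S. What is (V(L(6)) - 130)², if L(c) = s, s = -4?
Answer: 8836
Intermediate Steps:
L(c) = -4
V(S) = -88*S - 8*S² (V(S) = -8*((S² + 10*S) + S) = -8*(S² + 11*S) = -88*S - 8*S²)
(V(L(6)) - 130)² = (-8*(-4)*(11 - 4) - 130)² = (-8*(-4)*7 - 130)² = (224 - 130)² = 94² = 8836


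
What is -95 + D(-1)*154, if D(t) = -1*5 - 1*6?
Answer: -1789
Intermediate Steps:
D(t) = -11 (D(t) = -5 - 6 = -11)
-95 + D(-1)*154 = -95 - 11*154 = -95 - 1694 = -1789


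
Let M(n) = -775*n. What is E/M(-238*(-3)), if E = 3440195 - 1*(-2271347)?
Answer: -2855771/276675 ≈ -10.322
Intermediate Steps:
E = 5711542 (E = 3440195 + 2271347 = 5711542)
E/M(-238*(-3)) = 5711542/((-(-184450)*(-3))) = 5711542/((-775*714)) = 5711542/(-553350) = 5711542*(-1/553350) = -2855771/276675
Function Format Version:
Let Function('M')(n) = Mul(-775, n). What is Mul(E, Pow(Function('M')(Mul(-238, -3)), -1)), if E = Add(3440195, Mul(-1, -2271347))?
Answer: Rational(-2855771, 276675) ≈ -10.322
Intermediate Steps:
E = 5711542 (E = Add(3440195, 2271347) = 5711542)
Mul(E, Pow(Function('M')(Mul(-238, -3)), -1)) = Mul(5711542, Pow(Mul(-775, Mul(-238, -3)), -1)) = Mul(5711542, Pow(Mul(-775, 714), -1)) = Mul(5711542, Pow(-553350, -1)) = Mul(5711542, Rational(-1, 553350)) = Rational(-2855771, 276675)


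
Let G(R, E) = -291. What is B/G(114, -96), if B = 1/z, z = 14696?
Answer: -1/4276536 ≈ -2.3383e-7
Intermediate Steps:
B = 1/14696 ≈ 6.8046e-5
B/G(114, -96) = (1/14696)/(-291) = (1/14696)*(-1/291) = -1/4276536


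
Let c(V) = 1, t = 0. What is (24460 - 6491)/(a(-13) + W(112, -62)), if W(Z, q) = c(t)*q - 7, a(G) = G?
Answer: -17969/82 ≈ -219.13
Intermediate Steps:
W(Z, q) = -7 + q (W(Z, q) = 1*q - 7 = q - 7 = -7 + q)
(24460 - 6491)/(a(-13) + W(112, -62)) = (24460 - 6491)/(-13 + (-7 - 62)) = 17969/(-13 - 69) = 17969/(-82) = 17969*(-1/82) = -17969/82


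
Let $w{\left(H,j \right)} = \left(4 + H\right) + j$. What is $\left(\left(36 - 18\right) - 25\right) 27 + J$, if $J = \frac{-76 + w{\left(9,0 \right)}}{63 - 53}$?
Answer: $- \frac{1953}{10} \approx -195.3$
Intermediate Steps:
$w{\left(H,j \right)} = 4 + H + j$
$J = - \frac{63}{10}$ ($J = \frac{-76 + \left(4 + 9 + 0\right)}{63 - 53} = \frac{-76 + 13}{10} = \left(-63\right) \frac{1}{10} = - \frac{63}{10} \approx -6.3$)
$\left(\left(36 - 18\right) - 25\right) 27 + J = \left(\left(36 - 18\right) - 25\right) 27 - \frac{63}{10} = \left(18 - 25\right) 27 - \frac{63}{10} = \left(-7\right) 27 - \frac{63}{10} = -189 - \frac{63}{10} = - \frac{1953}{10}$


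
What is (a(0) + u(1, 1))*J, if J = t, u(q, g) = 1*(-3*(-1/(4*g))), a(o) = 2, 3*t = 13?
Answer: 143/12 ≈ 11.917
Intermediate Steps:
t = 13/3 (t = (1/3)*13 = 13/3 ≈ 4.3333)
u(q, g) = 3/(4*g) (u(q, g) = 1*(-3*(-1/(4*g))) = 1*(-(-3)/(4*g)) = 1*(3/(4*g)) = 3/(4*g))
J = 13/3 ≈ 4.3333
(a(0) + u(1, 1))*J = (2 + (3/4)/1)*(13/3) = (2 + (3/4)*1)*(13/3) = (2 + 3/4)*(13/3) = (11/4)*(13/3) = 143/12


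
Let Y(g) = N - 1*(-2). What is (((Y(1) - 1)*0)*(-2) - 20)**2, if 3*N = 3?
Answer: 400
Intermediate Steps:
N = 1 (N = (1/3)*3 = 1)
Y(g) = 3 (Y(g) = 1 - 1*(-2) = 1 + 2 = 3)
(((Y(1) - 1)*0)*(-2) - 20)**2 = (((3 - 1)*0)*(-2) - 20)**2 = ((2*0)*(-2) - 20)**2 = (0*(-2) - 20)**2 = (0 - 20)**2 = (-20)**2 = 400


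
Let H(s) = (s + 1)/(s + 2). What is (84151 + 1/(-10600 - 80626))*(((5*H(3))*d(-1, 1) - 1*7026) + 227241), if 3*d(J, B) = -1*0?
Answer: 1690537510711875/91226 ≈ 1.8531e+10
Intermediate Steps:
H(s) = (1 + s)/(2 + s)
d(J, B) = 0 (d(J, B) = (-1*0)/3 = (⅓)*0 = 0)
(84151 + 1/(-10600 - 80626))*(((5*H(3))*d(-1, 1) - 1*7026) + 227241) = (84151 + 1/(-10600 - 80626))*(((5*((1 + 3)/(2 + 3)))*0 - 1*7026) + 227241) = (84151 + 1/(-91226))*(((5*(4/5))*0 - 7026) + 227241) = (84151 - 1/91226)*(((5*((⅕)*4))*0 - 7026) + 227241) = 7676759125*(((5*(⅘))*0 - 7026) + 227241)/91226 = 7676759125*((4*0 - 7026) + 227241)/91226 = 7676759125*((0 - 7026) + 227241)/91226 = 7676759125*(-7026 + 227241)/91226 = (7676759125/91226)*220215 = 1690537510711875/91226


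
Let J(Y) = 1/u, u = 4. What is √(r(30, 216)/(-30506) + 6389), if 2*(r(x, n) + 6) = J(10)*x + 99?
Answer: √485363625518/8716 ≈ 79.931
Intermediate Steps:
J(Y) = ¼ (J(Y) = 1/4 = ¼)
r(x, n) = 87/2 + x/8 (r(x, n) = -6 + (x/4 + 99)/2 = -6 + (99 + x/4)/2 = -6 + (99/2 + x/8) = 87/2 + x/8)
√(r(30, 216)/(-30506) + 6389) = √((87/2 + (⅛)*30)/(-30506) + 6389) = √((87/2 + 15/4)*(-1/30506) + 6389) = √((189/4)*(-1/30506) + 6389) = √(-27/17432 + 6389) = √(111373021/17432) = √485363625518/8716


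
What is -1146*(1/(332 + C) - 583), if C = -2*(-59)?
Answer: 50108659/75 ≈ 6.6812e+5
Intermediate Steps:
C = 118
-1146*(1/(332 + C) - 583) = -1146*(1/(332 + 118) - 583) = -1146*(1/450 - 583) = -1146*(-262349/450) = 50108659/75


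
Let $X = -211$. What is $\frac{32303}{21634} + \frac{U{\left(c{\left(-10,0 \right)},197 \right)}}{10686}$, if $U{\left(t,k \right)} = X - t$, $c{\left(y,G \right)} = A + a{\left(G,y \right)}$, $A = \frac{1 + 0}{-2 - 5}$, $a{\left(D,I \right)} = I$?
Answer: $\frac{1192955801}{809133234} \approx 1.4744$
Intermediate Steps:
$A = - \frac{1}{7}$ ($A = 1 \frac{1}{-7} = 1 \left(- \frac{1}{7}\right) = - \frac{1}{7} \approx -0.14286$)
$c{\left(y,G \right)} = - \frac{1}{7} + y$
$U{\left(t,k \right)} = -211 - t$
$\frac{32303}{21634} + \frac{U{\left(c{\left(-10,0 \right)},197 \right)}}{10686} = \frac{32303}{21634} + \frac{-211 - \left(- \frac{1}{7} - 10\right)}{10686} = 32303 \cdot \frac{1}{21634} + \left(-211 - - \frac{71}{7}\right) \frac{1}{10686} = \frac{32303}{21634} + \left(-211 + \frac{71}{7}\right) \frac{1}{10686} = \frac{32303}{21634} - \frac{703}{37401} = \frac{1192955801}{809133234}$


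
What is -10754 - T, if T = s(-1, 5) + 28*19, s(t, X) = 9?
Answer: -11295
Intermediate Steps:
T = 541 (T = 9 + 28*19 = 9 + 532 = 541)
-10754 - T = -10754 - 1*541 = -10754 - 541 = -11295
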